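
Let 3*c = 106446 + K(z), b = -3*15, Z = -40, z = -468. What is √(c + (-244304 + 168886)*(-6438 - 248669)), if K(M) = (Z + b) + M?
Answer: √173157255213/3 ≈ 1.3871e+5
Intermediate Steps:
b = -45
K(M) = -85 + M (K(M) = (-40 - 45) + M = -85 + M)
c = 105893/3 (c = (106446 + (-85 - 468))/3 = (106446 - 553)/3 = (⅓)*105893 = 105893/3 ≈ 35298.)
√(c + (-244304 + 168886)*(-6438 - 248669)) = √(105893/3 + (-244304 + 168886)*(-6438 - 248669)) = √(105893/3 - 75418*(-255107)) = √(105893/3 + 19239659726) = √(57719085071/3) = √173157255213/3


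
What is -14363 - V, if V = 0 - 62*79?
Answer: -9465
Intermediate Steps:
V = -4898 (V = 0 - 4898 = -4898)
-14363 - V = -14363 - 1*(-4898) = -14363 + 4898 = -9465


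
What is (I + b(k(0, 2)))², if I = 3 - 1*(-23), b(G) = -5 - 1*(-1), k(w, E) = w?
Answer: 484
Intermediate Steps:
b(G) = -4 (b(G) = -5 + 1 = -4)
I = 26 (I = 3 + 23 = 26)
(I + b(k(0, 2)))² = (26 - 4)² = 22² = 484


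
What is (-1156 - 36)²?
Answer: 1420864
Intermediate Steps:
(-1156 - 36)² = (-1192)² = 1420864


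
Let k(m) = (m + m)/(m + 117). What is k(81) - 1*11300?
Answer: -124291/11 ≈ -11299.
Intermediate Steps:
k(m) = 2*m/(117 + m) (k(m) = (2*m)/(117 + m) = 2*m/(117 + m))
k(81) - 1*11300 = 2*81/(117 + 81) - 1*11300 = 2*81/198 - 11300 = 2*81*(1/198) - 11300 = 9/11 - 11300 = -124291/11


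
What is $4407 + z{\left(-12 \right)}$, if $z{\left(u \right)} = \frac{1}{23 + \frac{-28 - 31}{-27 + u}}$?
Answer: $\frac{4213131}{956} \approx 4407.0$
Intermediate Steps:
$z{\left(u \right)} = \frac{1}{23 - \frac{59}{-27 + u}}$
$4407 + z{\left(-12 \right)} = 4407 + \frac{-27 - 12}{-680 + 23 \left(-12\right)} = 4407 + \frac{1}{-680 - 276} \left(-39\right) = 4407 + \frac{1}{-956} \left(-39\right) = 4407 - - \frac{39}{956} = 4407 + \frac{39}{956} = \frac{4213131}{956}$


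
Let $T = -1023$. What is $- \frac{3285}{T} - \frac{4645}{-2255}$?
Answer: $\frac{73694}{13981} \approx 5.271$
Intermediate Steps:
$- \frac{3285}{T} - \frac{4645}{-2255} = - \frac{3285}{-1023} - \frac{4645}{-2255} = \left(-3285\right) \left(- \frac{1}{1023}\right) - - \frac{929}{451} = \frac{1095}{341} + \frac{929}{451} = \frac{73694}{13981}$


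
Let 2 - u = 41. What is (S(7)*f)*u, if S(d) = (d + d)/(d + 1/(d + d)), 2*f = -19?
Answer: 24206/33 ≈ 733.52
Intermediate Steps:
f = -19/2 (f = (1/2)*(-19) = -19/2 ≈ -9.5000)
u = -39 (u = 2 - 1*41 = 2 - 41 = -39)
S(d) = 2*d/(d + 1/(2*d)) (S(d) = (2*d)/(d + 1/(2*d)) = 2*d/(d + 1/(2*d)))
(S(7)*f)*u = ((4*7**2/(1 + 2*7**2))*(-19/2))*(-39) = ((4*49/(1 + 2*49))*(-19/2))*(-39) = ((4*49/(1 + 98))*(-19/2))*(-39) = ((4*49/99)*(-19/2))*(-39) = ((4*49*(1/99))*(-19/2))*(-39) = ((196/99)*(-19/2))*(-39) = -1862/99*(-39) = 24206/33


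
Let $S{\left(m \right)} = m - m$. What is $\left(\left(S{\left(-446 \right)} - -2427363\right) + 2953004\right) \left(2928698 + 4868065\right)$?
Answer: $41949446352021$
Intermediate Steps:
$S{\left(m \right)} = 0$
$\left(\left(S{\left(-446 \right)} - -2427363\right) + 2953004\right) \left(2928698 + 4868065\right) = \left(\left(0 - -2427363\right) + 2953004\right) \left(2928698 + 4868065\right) = \left(\left(0 + 2427363\right) + 2953004\right) 7796763 = \left(2427363 + 2953004\right) 7796763 = 5380367 \cdot 7796763 = 41949446352021$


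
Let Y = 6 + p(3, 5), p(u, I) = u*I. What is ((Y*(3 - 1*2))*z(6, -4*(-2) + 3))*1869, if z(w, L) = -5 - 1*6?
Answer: -431739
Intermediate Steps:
p(u, I) = I*u
Y = 21 (Y = 6 + 5*3 = 6 + 15 = 21)
z(w, L) = -11 (z(w, L) = -5 - 6 = -11)
((Y*(3 - 1*2))*z(6, -4*(-2) + 3))*1869 = ((21*(3 - 1*2))*(-11))*1869 = ((21*(3 - 2))*(-11))*1869 = ((21*1)*(-11))*1869 = (21*(-11))*1869 = -231*1869 = -431739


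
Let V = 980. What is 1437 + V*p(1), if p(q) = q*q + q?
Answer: 3397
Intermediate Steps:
p(q) = q + q² (p(q) = q² + q = q + q²)
1437 + V*p(1) = 1437 + 980*(1*(1 + 1)) = 1437 + 980*(1*2) = 1437 + 980*2 = 1437 + 1960 = 3397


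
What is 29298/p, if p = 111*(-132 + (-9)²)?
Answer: -9766/1887 ≈ -5.1754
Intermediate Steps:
p = -5661 (p = 111*(-132 + 81) = 111*(-51) = -5661)
29298/p = 29298/(-5661) = 29298*(-1/5661) = -9766/1887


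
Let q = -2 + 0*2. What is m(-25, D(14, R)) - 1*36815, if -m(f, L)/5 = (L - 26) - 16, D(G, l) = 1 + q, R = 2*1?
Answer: -36600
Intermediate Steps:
q = -2 (q = -2 + 0 = -2)
R = 2
D(G, l) = -1 (D(G, l) = 1 - 2 = -1)
m(f, L) = 210 - 5*L (m(f, L) = -5*((L - 26) - 16) = -5*((-26 + L) - 16) = -5*(-42 + L) = 210 - 5*L)
m(-25, D(14, R)) - 1*36815 = (210 - 5*(-1)) - 1*36815 = (210 + 5) - 36815 = 215 - 36815 = -36600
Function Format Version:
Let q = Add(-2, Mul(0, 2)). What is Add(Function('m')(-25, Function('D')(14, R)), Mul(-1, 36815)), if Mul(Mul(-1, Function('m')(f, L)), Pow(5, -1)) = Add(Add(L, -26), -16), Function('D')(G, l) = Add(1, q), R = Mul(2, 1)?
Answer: -36600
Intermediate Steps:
q = -2 (q = Add(-2, 0) = -2)
R = 2
Function('D')(G, l) = -1 (Function('D')(G, l) = Add(1, -2) = -1)
Function('m')(f, L) = Add(210, Mul(-5, L)) (Function('m')(f, L) = Mul(-5, Add(Add(L, -26), -16)) = Mul(-5, Add(Add(-26, L), -16)) = Mul(-5, Add(-42, L)) = Add(210, Mul(-5, L)))
Add(Function('m')(-25, Function('D')(14, R)), Mul(-1, 36815)) = Add(Add(210, Mul(-5, -1)), Mul(-1, 36815)) = Add(Add(210, 5), -36815) = Add(215, -36815) = -36600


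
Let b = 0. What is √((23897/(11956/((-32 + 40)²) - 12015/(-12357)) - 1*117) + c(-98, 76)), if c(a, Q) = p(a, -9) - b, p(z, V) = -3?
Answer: 2*√58366647062/179359 ≈ 2.6939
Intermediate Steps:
c(a, Q) = -3 (c(a, Q) = -3 - 1*0 = -3 + 0 = -3)
√((23897/(11956/((-32 + 40)²) - 12015/(-12357)) - 1*117) + c(-98, 76)) = √((23897/(11956/((-32 + 40)²) - 12015/(-12357)) - 1*117) - 3) = √((23897/(11956/(8²) - 12015*(-1/12357)) - 117) - 3) = √((23897/(11956/64 + 1335/1373) - 117) - 3) = √((23897/(11956*(1/64) + 1335/1373) - 117) - 3) = √((23897/(2989/16 + 1335/1373) - 117) - 3) = √((23897/(4125257/21968) - 117) - 3) = √((23897*(21968/4125257) - 117) - 3) = √((22824752/179359 - 117) - 3) = √(1839749/179359 - 3) = √(1301672/179359) = 2*√58366647062/179359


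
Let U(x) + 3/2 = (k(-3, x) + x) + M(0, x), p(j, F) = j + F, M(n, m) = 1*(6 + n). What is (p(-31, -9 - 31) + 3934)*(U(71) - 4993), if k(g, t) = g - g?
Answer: -37992605/2 ≈ -1.8996e+7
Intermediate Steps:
k(g, t) = 0
M(n, m) = 6 + n
p(j, F) = F + j
U(x) = 9/2 + x (U(x) = -3/2 + ((0 + x) + (6 + 0)) = -3/2 + (x + 6) = -3/2 + (6 + x) = 9/2 + x)
(p(-31, -9 - 31) + 3934)*(U(71) - 4993) = (((-9 - 31) - 31) + 3934)*((9/2 + 71) - 4993) = ((-40 - 31) + 3934)*(151/2 - 4993) = (-71 + 3934)*(-9835/2) = 3863*(-9835/2) = -37992605/2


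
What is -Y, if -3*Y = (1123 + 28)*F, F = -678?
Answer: -260126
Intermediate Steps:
Y = 260126 (Y = -(1123 + 28)*(-678)/3 = -1151*(-678)/3 = -⅓*(-780378) = 260126)
-Y = -1*260126 = -260126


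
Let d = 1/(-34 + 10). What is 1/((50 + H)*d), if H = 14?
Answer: -3/8 ≈ -0.37500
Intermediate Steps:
d = -1/24 (d = 1/(-24) = -1/24 ≈ -0.041667)
1/((50 + H)*d) = 1/((50 + 14)*(-1/24)) = 1/(64*(-1/24)) = 1/(-8/3) = -3/8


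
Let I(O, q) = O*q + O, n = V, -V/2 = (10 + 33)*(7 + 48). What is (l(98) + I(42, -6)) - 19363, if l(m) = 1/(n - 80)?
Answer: -94146131/4810 ≈ -19573.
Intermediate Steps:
V = -4730 (V = -2*(10 + 33)*(7 + 48) = -86*55 = -2*2365 = -4730)
n = -4730
I(O, q) = O + O*q
l(m) = -1/4810 (l(m) = 1/(-4730 - 80) = 1/(-4810) = -1/4810)
(l(98) + I(42, -6)) - 19363 = (-1/4810 + 42*(1 - 6)) - 19363 = (-1/4810 + 42*(-5)) - 19363 = (-1/4810 - 210) - 19363 = -1010101/4810 - 19363 = -94146131/4810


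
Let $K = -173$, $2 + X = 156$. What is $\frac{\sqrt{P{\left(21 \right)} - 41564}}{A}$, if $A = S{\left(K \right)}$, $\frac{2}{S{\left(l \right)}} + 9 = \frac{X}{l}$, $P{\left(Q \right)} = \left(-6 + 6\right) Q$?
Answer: $- \frac{1711 i \sqrt{10391}}{173} \approx - 1008.2 i$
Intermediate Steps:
$X = 154$ ($X = -2 + 156 = 154$)
$P{\left(Q \right)} = 0$ ($P{\left(Q \right)} = 0 Q = 0$)
$S{\left(l \right)} = \frac{2}{-9 + \frac{154}{l}}$
$A = - \frac{346}{1711}$ ($A = \left(-2\right) \left(-173\right) \frac{1}{-154 + 9 \left(-173\right)} = \left(-2\right) \left(-173\right) \frac{1}{-154 - 1557} = \left(-2\right) \left(-173\right) \frac{1}{-1711} = \left(-2\right) \left(-173\right) \left(- \frac{1}{1711}\right) = - \frac{346}{1711} \approx -0.20222$)
$\frac{\sqrt{P{\left(21 \right)} - 41564}}{A} = \frac{\sqrt{0 - 41564}}{- \frac{346}{1711}} = \sqrt{-41564} \left(- \frac{1711}{346}\right) = 2 i \sqrt{10391} \left(- \frac{1711}{346}\right) = - \frac{1711 i \sqrt{10391}}{173}$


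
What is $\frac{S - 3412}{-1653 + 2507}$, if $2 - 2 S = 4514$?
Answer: $- \frac{2834}{427} \approx -6.637$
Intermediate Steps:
$S = -2256$ ($S = 1 - 2257 = -2256$)
$\frac{S - 3412}{-1653 + 2507} = \frac{-2256 - 3412}{-1653 + 2507} = - \frac{5668}{854} = \left(-5668\right) \frac{1}{854} = - \frac{2834}{427}$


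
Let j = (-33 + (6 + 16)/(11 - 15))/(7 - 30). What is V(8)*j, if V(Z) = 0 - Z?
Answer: -308/23 ≈ -13.391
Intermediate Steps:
V(Z) = -Z
j = 77/46 (j = (-33 + 22/(-4))/(-23) = (-33 + 22*(-1/4))*(-1/23) = (-33 - 11/2)*(-1/23) = -77/2*(-1/23) = 77/46 ≈ 1.6739)
V(8)*j = -1*8*(77/46) = -8*77/46 = -308/23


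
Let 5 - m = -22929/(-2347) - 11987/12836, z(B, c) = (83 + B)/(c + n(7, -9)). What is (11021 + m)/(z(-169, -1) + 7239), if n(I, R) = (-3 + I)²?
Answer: 4978561608555/3268650855908 ≈ 1.5231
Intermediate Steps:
z(B, c) = (83 + B)/(16 + c) (z(B, c) = (83 + B)/(c + (-3 + 7)²) = (83 + B)/(c + 4²) = (83 + B)/(c + 16) = (83 + B)/(16 + c))
m = -115552695/30126092 (m = 5 - (-22929/(-2347) - 11987/12836) = 5 - (-22929*(-1/2347) - 11987*1/12836) = 5 - (22929/2347 - 11987/12836) = 5 - 1*266183155/30126092 = 5 - 266183155/30126092 = -115552695/30126092 ≈ -3.8356)
(11021 + m)/(z(-169, -1) + 7239) = (11021 - 115552695/30126092)/((83 - 169)/(16 - 1) + 7239) = 331904107237/(30126092*(-86/15 + 7239)) = 331904107237/(30126092*(108499/15)) = (331904107237/30126092)*(15/108499) = 4978561608555/3268650855908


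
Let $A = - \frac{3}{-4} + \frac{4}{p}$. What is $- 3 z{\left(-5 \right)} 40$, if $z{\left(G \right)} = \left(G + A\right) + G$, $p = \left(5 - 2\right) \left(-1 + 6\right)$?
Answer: $1078$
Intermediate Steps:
$p = 15$ ($p = 3 \cdot 5 = 15$)
$A = \frac{61}{60}$ ($A = - \frac{3}{-4} + \frac{4}{15} = \left(-3\right) \left(- \frac{1}{4}\right) + 4 \cdot \frac{1}{15} = \frac{3}{4} + \frac{4}{15} = \frac{61}{60} \approx 1.0167$)
$z{\left(G \right)} = \frac{61}{60} + 2 G$ ($z{\left(G \right)} = \left(G + \frac{61}{60}\right) + G = \left(\frac{61}{60} + G\right) + G = \frac{61}{60} + 2 G$)
$- 3 z{\left(-5 \right)} 40 = - 3 \left(\frac{61}{60} + 2 \left(-5\right)\right) 40 = - 3 \left(\frac{61}{60} - 10\right) 40 = - 3 \left(\left(- \frac{539}{60}\right) 40\right) = \left(-3\right) \left(- \frac{1078}{3}\right) = 1078$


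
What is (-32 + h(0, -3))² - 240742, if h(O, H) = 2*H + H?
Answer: -239061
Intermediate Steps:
h(O, H) = 3*H
(-32 + h(0, -3))² - 240742 = (-32 + 3*(-3))² - 240742 = (-32 - 9)² - 240742 = (-41)² - 240742 = 1681 - 240742 = -239061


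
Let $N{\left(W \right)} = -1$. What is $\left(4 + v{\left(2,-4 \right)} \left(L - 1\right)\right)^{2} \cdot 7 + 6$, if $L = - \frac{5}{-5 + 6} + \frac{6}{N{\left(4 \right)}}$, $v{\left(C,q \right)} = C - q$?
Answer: $32374$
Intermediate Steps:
$L = -11$ ($L = - \frac{5}{-5 + 6} + \frac{6}{-1} = - \frac{5}{1} + 6 \left(-1\right) = \left(-5\right) 1 - 6 = -5 - 6 = -11$)
$\left(4 + v{\left(2,-4 \right)} \left(L - 1\right)\right)^{2} \cdot 7 + 6 = \left(4 + \left(2 - -4\right) \left(-11 - 1\right)\right)^{2} \cdot 7 + 6 = \left(4 + \left(2 + 4\right) \left(-12\right)\right)^{2} \cdot 7 + 6 = \left(4 + 6 \left(-12\right)\right)^{2} \cdot 7 + 6 = \left(4 - 72\right)^{2} \cdot 7 + 6 = \left(-68\right)^{2} \cdot 7 + 6 = 4624 \cdot 7 + 6 = 32368 + 6 = 32374$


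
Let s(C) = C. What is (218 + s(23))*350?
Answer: 84350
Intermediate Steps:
(218 + s(23))*350 = (218 + 23)*350 = 241*350 = 84350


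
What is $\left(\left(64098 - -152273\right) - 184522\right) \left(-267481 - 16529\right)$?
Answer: $-9045434490$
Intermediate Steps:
$\left(\left(64098 - -152273\right) - 184522\right) \left(-267481 - 16529\right) = \left(\left(64098 + 152273\right) - 184522\right) \left(-284010\right) = \left(216371 - 184522\right) \left(-284010\right) = 31849 \left(-284010\right) = -9045434490$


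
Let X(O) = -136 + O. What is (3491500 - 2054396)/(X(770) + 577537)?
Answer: 1437104/578171 ≈ 2.4856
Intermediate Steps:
(3491500 - 2054396)/(X(770) + 577537) = (3491500 - 2054396)/((-136 + 770) + 577537) = 1437104/(634 + 577537) = 1437104/578171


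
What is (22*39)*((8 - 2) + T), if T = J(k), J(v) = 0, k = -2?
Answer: 5148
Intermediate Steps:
T = 0
(22*39)*((8 - 2) + T) = (22*39)*((8 - 2) + 0) = 858*(6 + 0) = 858*6 = 5148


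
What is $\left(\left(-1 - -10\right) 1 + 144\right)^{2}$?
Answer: $23409$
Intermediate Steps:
$\left(\left(-1 - -10\right) 1 + 144\right)^{2} = \left(\left(-1 + 10\right) 1 + 144\right)^{2} = \left(9 \cdot 1 + 144\right)^{2} = \left(9 + 144\right)^{2} = 153^{2} = 23409$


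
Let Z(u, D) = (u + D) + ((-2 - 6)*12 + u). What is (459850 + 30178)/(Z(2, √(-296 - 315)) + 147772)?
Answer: 5566718080/1677644847 - 490028*I*√611/21809383011 ≈ 3.3182 - 0.00055539*I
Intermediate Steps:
Z(u, D) = -96 + D + 2*u (Z(u, D) = (D + u) + (-8*12 + u) = (D + u) + (-96 + u) = -96 + D + 2*u)
(459850 + 30178)/(Z(2, √(-296 - 315)) + 147772) = (459850 + 30178)/((-96 + √(-296 - 315) + 2*2) + 147772) = 490028/((-96 + √(-611) + 4) + 147772) = 490028/((-96 + I*√611 + 4) + 147772) = 490028/((-92 + I*√611) + 147772) = 490028/(147680 + I*√611)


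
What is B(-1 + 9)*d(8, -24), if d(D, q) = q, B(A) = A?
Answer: -192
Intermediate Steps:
B(-1 + 9)*d(8, -24) = (-1 + 9)*(-24) = 8*(-24) = -192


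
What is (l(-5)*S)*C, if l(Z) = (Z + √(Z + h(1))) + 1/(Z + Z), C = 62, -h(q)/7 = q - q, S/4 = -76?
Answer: 480624/5 - 18848*I*√5 ≈ 96125.0 - 42145.0*I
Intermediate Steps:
S = -304 (S = 4*(-76) = -304)
h(q) = 0 (h(q) = -7*(q - q) = -7*0 = 0)
l(Z) = Z + √Z + 1/(2*Z) (l(Z) = (Z + √(Z + 0)) + 1/(Z + Z) = (Z + √Z) + 1/(2*Z) = Z + √Z + 1/(2*Z))
(l(-5)*S)*C = ((-5 + √(-5) + (½)/(-5))*(-304))*62 = ((-5 + I*√5 + (½)*(-⅕))*(-304))*62 = ((-5 + I*√5 - ⅒)*(-304))*62 = ((-51/10 + I*√5)*(-304))*62 = (7752/5 - 304*I*√5)*62 = 480624/5 - 18848*I*√5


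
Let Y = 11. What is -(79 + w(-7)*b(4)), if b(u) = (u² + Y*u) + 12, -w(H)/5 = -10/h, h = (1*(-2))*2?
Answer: 821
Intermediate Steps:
h = -4 (h = -2*2 = -4)
w(H) = -25/2 (w(H) = -(-50)/(-4) = -(-50)*(-1)/4 = -5*5/2 = -25/2)
b(u) = 12 + u² + 11*u (b(u) = (u² + 11*u) + 12 = 12 + u² + 11*u)
-(79 + w(-7)*b(4)) = -(79 - 25*(12 + 4² + 11*4)/2) = -(79 - 25*(12 + 16 + 44)/2) = -(79 - 25/2*72) = -(79 - 900) = -1*(-821) = 821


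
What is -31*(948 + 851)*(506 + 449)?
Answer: -53259395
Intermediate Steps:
-31*(948 + 851)*(506 + 449) = -55769*955 = -31*1718045 = -53259395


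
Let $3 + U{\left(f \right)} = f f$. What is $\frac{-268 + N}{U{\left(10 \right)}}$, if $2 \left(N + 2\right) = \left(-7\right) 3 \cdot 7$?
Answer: $- \frac{687}{194} \approx -3.5412$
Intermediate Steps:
$U{\left(f \right)} = -3 + f^{2}$ ($U{\left(f \right)} = -3 + f f = -3 + f^{2}$)
$N = - \frac{151}{2}$ ($N = -2 + \frac{\left(-7\right) 3 \cdot 7}{2} = -2 + \frac{\left(-21\right) 7}{2} = -2 + \frac{1}{2} \left(-147\right) = -2 - \frac{147}{2} = - \frac{151}{2} \approx -75.5$)
$\frac{-268 + N}{U{\left(10 \right)}} = \frac{-268 - \frac{151}{2}}{-3 + 10^{2}} = - \frac{687}{2 \left(-3 + 100\right)} = - \frac{687}{2 \cdot 97} = \left(- \frac{687}{2}\right) \frac{1}{97} = - \frac{687}{194}$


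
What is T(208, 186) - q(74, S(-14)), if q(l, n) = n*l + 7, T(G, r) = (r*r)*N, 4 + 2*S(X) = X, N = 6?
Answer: 208235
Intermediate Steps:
S(X) = -2 + X/2
T(G, r) = 6*r**2 (T(G, r) = (r*r)*6 = r**2*6 = 6*r**2)
q(l, n) = 7 + l*n (q(l, n) = l*n + 7 = 7 + l*n)
T(208, 186) - q(74, S(-14)) = 6*186**2 - (7 + 74*(-2 + (1/2)*(-14))) = 6*34596 - (7 + 74*(-2 - 7)) = 207576 - (7 + 74*(-9)) = 207576 - (7 - 666) = 207576 - 1*(-659) = 207576 + 659 = 208235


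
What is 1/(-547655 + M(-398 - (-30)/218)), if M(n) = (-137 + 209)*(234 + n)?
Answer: -109/60980387 ≈ -1.7875e-6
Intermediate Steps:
M(n) = 16848 + 72*n (M(n) = 72*(234 + n) = 16848 + 72*n)
1/(-547655 + M(-398 - (-30)/218)) = 1/(-547655 + (16848 + 72*(-398 - (-30)/218))) = 1/(-547655 + (16848 + 72*(-398 - 1*(-15/109)))) = 1/(-547655 + (16848 + 72*(-398 + 15/109))) = 1/(-547655 + (16848 + 72*(-43367/109))) = 1/(-547655 + (16848 - 3122424/109)) = 1/(-547655 - 1285992/109) = 1/(-60980387/109) = -109/60980387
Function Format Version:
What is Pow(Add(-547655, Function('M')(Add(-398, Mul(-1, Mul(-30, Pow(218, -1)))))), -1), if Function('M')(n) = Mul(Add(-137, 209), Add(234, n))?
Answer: Rational(-109, 60980387) ≈ -1.7875e-6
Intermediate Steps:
Function('M')(n) = Add(16848, Mul(72, n)) (Function('M')(n) = Mul(72, Add(234, n)) = Add(16848, Mul(72, n)))
Pow(Add(-547655, Function('M')(Add(-398, Mul(-1, Mul(-30, Pow(218, -1)))))), -1) = Pow(Add(-547655, Add(16848, Mul(72, Add(-398, Mul(-1, Mul(-30, Pow(218, -1))))))), -1) = Pow(Add(-547655, Add(16848, Mul(72, Add(-398, Mul(-1, Mul(-30, Rational(1, 218))))))), -1) = Pow(Add(-547655, Add(16848, Mul(72, Add(-398, Mul(-1, Rational(-15, 109)))))), -1) = Pow(Add(-547655, Add(16848, Mul(72, Add(-398, Rational(15, 109))))), -1) = Pow(Add(-547655, Add(16848, Mul(72, Rational(-43367, 109)))), -1) = Pow(Add(-547655, Add(16848, Rational(-3122424, 109))), -1) = Pow(Add(-547655, Rational(-1285992, 109)), -1) = Pow(Rational(-60980387, 109), -1) = Rational(-109, 60980387)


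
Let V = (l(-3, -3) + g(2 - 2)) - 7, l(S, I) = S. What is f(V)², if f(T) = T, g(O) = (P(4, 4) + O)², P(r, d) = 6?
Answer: 676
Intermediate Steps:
g(O) = (6 + O)²
V = 26 (V = (-3 + (6 + (2 - 2))²) - 7 = (-3 + (6 + 0)²) - 7 = (-3 + 6²) - 7 = (-3 + 36) - 7 = 33 - 7 = 26)
f(V)² = 26² = 676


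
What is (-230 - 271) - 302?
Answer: -803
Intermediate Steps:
(-230 - 271) - 302 = -501 - 302 = -803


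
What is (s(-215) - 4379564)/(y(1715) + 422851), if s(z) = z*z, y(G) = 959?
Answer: -4333339/423810 ≈ -10.225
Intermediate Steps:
s(z) = z²
(s(-215) - 4379564)/(y(1715) + 422851) = ((-215)² - 4379564)/(959 + 422851) = (46225 - 4379564)/423810 = -4333339*1/423810 = -4333339/423810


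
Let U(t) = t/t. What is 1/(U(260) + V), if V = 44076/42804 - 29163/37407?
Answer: 44476923/55600753 ≈ 0.79993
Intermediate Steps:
U(t) = 1
V = 11123830/44476923 (V = 44076*(1/42804) - 29163*1/37407 = 3673/3567 - 9721/12469 = 11123830/44476923 ≈ 0.25010)
1/(U(260) + V) = 1/(1 + 11123830/44476923) = 1/(55600753/44476923) = 44476923/55600753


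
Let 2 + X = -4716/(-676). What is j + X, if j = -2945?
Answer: -496864/169 ≈ -2940.0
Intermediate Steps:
X = 841/169 (X = -2 - 4716/(-676) = -2 - 4716*(-1/676) = -2 + 1179/169 = 841/169 ≈ 4.9763)
j + X = -2945 + 841/169 = -496864/169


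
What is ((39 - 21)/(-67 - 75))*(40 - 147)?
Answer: 963/71 ≈ 13.563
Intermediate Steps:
((39 - 21)/(-67 - 75))*(40 - 147) = (18/(-142))*(-107) = (18*(-1/142))*(-107) = -9/71*(-107) = 963/71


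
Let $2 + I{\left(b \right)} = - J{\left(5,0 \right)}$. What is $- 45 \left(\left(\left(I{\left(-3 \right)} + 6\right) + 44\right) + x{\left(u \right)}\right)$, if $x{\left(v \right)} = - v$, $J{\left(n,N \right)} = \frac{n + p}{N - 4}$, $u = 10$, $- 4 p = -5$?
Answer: $- \frac{28485}{16} \approx -1780.3$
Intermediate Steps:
$p = \frac{5}{4}$ ($p = \left(- \frac{1}{4}\right) \left(-5\right) = \frac{5}{4} \approx 1.25$)
$J{\left(n,N \right)} = \frac{\frac{5}{4} + n}{-4 + N}$ ($J{\left(n,N \right)} = \frac{n + \frac{5}{4}}{N - 4} = \frac{\frac{5}{4} + n}{-4 + N}$)
$I{\left(b \right)} = - \frac{7}{16}$ ($I{\left(b \right)} = -2 - \frac{\frac{5}{4} + 5}{-4 + 0} = -2 - \frac{1}{-4} \cdot \frac{25}{4} = -2 - \left(- \frac{1}{4}\right) \frac{25}{4} = -2 - - \frac{25}{16} = -2 + \frac{25}{16} = - \frac{7}{16}$)
$- 45 \left(\left(\left(I{\left(-3 \right)} + 6\right) + 44\right) + x{\left(u \right)}\right) = - 45 \left(\left(\left(- \frac{7}{16} + 6\right) + 44\right) - 10\right) = - 45 \left(\left(\frac{89}{16} + 44\right) - 10\right) = - 45 \left(\frac{793}{16} - 10\right) = \left(-45\right) \frac{633}{16} = - \frac{28485}{16}$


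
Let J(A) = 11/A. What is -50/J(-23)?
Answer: 1150/11 ≈ 104.55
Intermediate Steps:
-50/J(-23) = -50/(11/(-23)) = -50/(11*(-1/23)) = -50/(-11/23) = -50*(-23/11) = 1150/11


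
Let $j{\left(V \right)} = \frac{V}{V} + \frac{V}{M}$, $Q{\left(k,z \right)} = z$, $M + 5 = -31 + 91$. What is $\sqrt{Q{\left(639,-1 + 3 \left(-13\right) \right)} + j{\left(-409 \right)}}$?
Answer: $\frac{i \sqrt{140470}}{55} \approx 6.8144 i$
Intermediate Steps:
$M = 55$ ($M = -5 + \left(-31 + 91\right) = -5 + 60 = 55$)
$j{\left(V \right)} = 1 + \frac{V}{55}$ ($j{\left(V \right)} = \frac{V}{V} + \frac{V}{55} = 1 + V \frac{1}{55} = 1 + \frac{V}{55}$)
$\sqrt{Q{\left(639,-1 + 3 \left(-13\right) \right)} + j{\left(-409 \right)}} = \sqrt{\left(-1 + 3 \left(-13\right)\right) + \left(1 + \frac{1}{55} \left(-409\right)\right)} = \sqrt{\left(-1 - 39\right) + \left(1 - \frac{409}{55}\right)} = \sqrt{-40 - \frac{354}{55}} = \sqrt{- \frac{2554}{55}} = \frac{i \sqrt{140470}}{55}$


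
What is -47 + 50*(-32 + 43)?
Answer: 503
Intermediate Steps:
-47 + 50*(-32 + 43) = -47 + 50*11 = -47 + 550 = 503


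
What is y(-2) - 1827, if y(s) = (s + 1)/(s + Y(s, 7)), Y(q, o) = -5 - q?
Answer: -9134/5 ≈ -1826.8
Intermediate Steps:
y(s) = -1/5 - s/5 (y(s) = (s + 1)/(s + (-5 - s)) = (1 + s)/(-5) = (1 + s)*(-1/5) = -1/5 - s/5)
y(-2) - 1827 = (-1/5 - 1/5*(-2)) - 1827 = (-1/5 + 2/5) - 1827 = 1/5 - 1827 = -9134/5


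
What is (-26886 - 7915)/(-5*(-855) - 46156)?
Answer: 34801/41881 ≈ 0.83095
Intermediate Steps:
(-26886 - 7915)/(-5*(-855) - 46156) = -34801/(4275 - 46156) = -34801/(-41881) = -34801*(-1/41881) = 34801/41881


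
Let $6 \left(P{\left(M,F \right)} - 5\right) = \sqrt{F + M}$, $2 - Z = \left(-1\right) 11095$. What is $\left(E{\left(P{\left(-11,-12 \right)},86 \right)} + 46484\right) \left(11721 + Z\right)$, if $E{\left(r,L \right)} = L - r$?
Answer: $1062520170 - 3803 i \sqrt{23} \approx 1.0625 \cdot 10^{9} - 18239.0 i$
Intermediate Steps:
$Z = 11097$ ($Z = 2 - \left(-1\right) 11095 = 2 - -11095 = 2 + 11095 = 11097$)
$P{\left(M,F \right)} = 5 + \frac{\sqrt{F + M}}{6}$
$\left(E{\left(P{\left(-11,-12 \right)},86 \right)} + 46484\right) \left(11721 + Z\right) = \left(\left(86 - \left(5 + \frac{\sqrt{-12 - 11}}{6}\right)\right) + 46484\right) \left(11721 + 11097\right) = \left(\left(86 - \left(5 + \frac{\sqrt{-23}}{6}\right)\right) + 46484\right) 22818 = \left(\left(86 - \left(5 + \frac{i \sqrt{23}}{6}\right)\right) + 46484\right) 22818 = \left(\left(81 - \frac{i \sqrt{23}}{6}\right) + 46484\right) 22818 = \left(46565 - \frac{i \sqrt{23}}{6}\right) 22818 = 1062520170 - 3803 i \sqrt{23}$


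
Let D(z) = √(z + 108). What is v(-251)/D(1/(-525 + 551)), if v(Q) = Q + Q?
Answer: -502*√26/53 ≈ -48.296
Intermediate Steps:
v(Q) = 2*Q
D(z) = √(108 + z)
v(-251)/D(1/(-525 + 551)) = (2*(-251))/(√(108 + 1/(-525 + 551))) = -502/√(108 + 1/26) = -502*√26/53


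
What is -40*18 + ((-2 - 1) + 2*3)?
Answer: -717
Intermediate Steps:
-40*18 + ((-2 - 1) + 2*3) = -720 + (-3 + 6) = -720 + 3 = -717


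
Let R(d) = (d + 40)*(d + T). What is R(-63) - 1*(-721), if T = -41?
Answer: 3113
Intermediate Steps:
R(d) = (-41 + d)*(40 + d) (R(d) = (d + 40)*(d - 41) = (40 + d)*(-41 + d) = (-41 + d)*(40 + d))
R(-63) - 1*(-721) = (-1640 + (-63)² - 1*(-63)) - 1*(-721) = (-1640 + 3969 + 63) + 721 = 2392 + 721 = 3113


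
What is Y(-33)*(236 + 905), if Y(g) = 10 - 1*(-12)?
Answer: 25102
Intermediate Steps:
Y(g) = 22 (Y(g) = 10 + 12 = 22)
Y(-33)*(236 + 905) = 22*(236 + 905) = 22*1141 = 25102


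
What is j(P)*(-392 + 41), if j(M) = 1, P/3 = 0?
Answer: -351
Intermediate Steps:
P = 0 (P = 3*0 = 0)
j(P)*(-392 + 41) = 1*(-392 + 41) = 1*(-351) = -351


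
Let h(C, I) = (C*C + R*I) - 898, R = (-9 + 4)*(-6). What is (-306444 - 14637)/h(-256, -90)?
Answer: -107027/20646 ≈ -5.1839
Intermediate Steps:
R = 30 (R = -5*(-6) = 30)
h(C, I) = -898 + C² + 30*I (h(C, I) = (C*C + 30*I) - 898 = (C² + 30*I) - 898 = -898 + C² + 30*I)
(-306444 - 14637)/h(-256, -90) = (-306444 - 14637)/(-898 + (-256)² + 30*(-90)) = -321081/(-898 + 65536 - 2700) = -321081/61938 = -321081*1/61938 = -107027/20646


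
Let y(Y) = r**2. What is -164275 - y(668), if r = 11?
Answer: -164396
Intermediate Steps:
y(Y) = 121 (y(Y) = 11**2 = 121)
-164275 - y(668) = -164275 - 1*121 = -164275 - 121 = -164396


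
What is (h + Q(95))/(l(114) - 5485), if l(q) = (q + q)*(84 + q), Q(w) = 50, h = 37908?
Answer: 37958/39659 ≈ 0.95711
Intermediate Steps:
l(q) = 2*q*(84 + q) (l(q) = (2*q)*(84 + q) = 2*q*(84 + q))
(h + Q(95))/(l(114) - 5485) = (37908 + 50)/(2*114*(84 + 114) - 5485) = 37958/(2*114*198 - 5485) = 37958/(45144 - 5485) = 37958/39659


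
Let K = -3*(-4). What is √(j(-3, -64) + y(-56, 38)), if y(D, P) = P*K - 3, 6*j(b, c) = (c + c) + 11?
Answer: 17*√6/2 ≈ 20.821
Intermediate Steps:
K = 12
j(b, c) = 11/6 + c/3 (j(b, c) = ((c + c) + 11)/6 = (2*c + 11)/6 = (11 + 2*c)/6 = 11/6 + c/3)
y(D, P) = -3 + 12*P (y(D, P) = P*12 - 3 = 12*P - 3 = -3 + 12*P)
√(j(-3, -64) + y(-56, 38)) = √((11/6 + (⅓)*(-64)) + (-3 + 12*38)) = √((11/6 - 64/3) + (-3 + 456)) = √(-39/2 + 453) = √(867/2) = 17*√6/2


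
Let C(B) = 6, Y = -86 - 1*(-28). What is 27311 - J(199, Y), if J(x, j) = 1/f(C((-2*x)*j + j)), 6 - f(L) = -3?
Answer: 245798/9 ≈ 27311.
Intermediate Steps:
Y = -58 (Y = -86 + 28 = -58)
f(L) = 9 (f(L) = 6 - 1*(-3) = 6 + 3 = 9)
J(x, j) = ⅑ (J(x, j) = 1/9 = ⅑)
27311 - J(199, Y) = 27311 - 1*⅑ = 27311 - ⅑ = 245798/9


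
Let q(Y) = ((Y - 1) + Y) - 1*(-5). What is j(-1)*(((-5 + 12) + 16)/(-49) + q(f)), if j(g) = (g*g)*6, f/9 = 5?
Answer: 27498/49 ≈ 561.18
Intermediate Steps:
f = 45 (f = 9*5 = 45)
j(g) = 6*g² (j(g) = g²*6 = 6*g²)
q(Y) = 4 + 2*Y (q(Y) = ((-1 + Y) + Y) + 5 = (-1 + 2*Y) + 5 = 4 + 2*Y)
j(-1)*(((-5 + 12) + 16)/(-49) + q(f)) = (6*(-1)²)*(((-5 + 12) + 16)/(-49) + (4 + 2*45)) = (6*1)*((7 + 16)*(-1/49) + (4 + 90)) = 6*(23*(-1/49) + 94) = 6*(-23/49 + 94) = 6*(4583/49) = 27498/49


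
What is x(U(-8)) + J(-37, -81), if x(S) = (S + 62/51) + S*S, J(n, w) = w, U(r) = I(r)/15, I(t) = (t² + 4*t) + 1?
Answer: -92749/1275 ≈ -72.744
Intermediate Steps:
I(t) = 1 + t² + 4*t
U(r) = 1/15 + r²/15 + 4*r/15 (U(r) = (1 + r² + 4*r)/15 = (1 + r² + 4*r)*(1/15) = 1/15 + r²/15 + 4*r/15)
x(S) = 62/51 + S + S² (x(S) = (S + 62*(1/51)) + S² = (S + 62/51) + S² = (62/51 + S) + S² = 62/51 + S + S²)
x(U(-8)) + J(-37, -81) = (62/51 + (1/15 + (1/15)*(-8)² + (4/15)*(-8)) + (1/15 + (1/15)*(-8)² + (4/15)*(-8))²) - 81 = (62/51 + (1/15 + (1/15)*64 - 32/15) + (1/15 + (1/15)*64 - 32/15)²) - 81 = (62/51 + (1/15 + 64/15 - 32/15) + (1/15 + 64/15 - 32/15)²) - 81 = (62/51 + 11/5 + (11/5)²) - 81 = (62/51 + 11/5 + 121/25) - 81 = 10526/1275 - 81 = -92749/1275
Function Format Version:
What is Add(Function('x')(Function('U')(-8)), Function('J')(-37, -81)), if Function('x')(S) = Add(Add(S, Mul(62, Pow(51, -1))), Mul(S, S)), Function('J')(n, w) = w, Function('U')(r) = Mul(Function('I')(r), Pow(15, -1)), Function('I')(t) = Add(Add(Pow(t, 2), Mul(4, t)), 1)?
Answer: Rational(-92749, 1275) ≈ -72.744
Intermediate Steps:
Function('I')(t) = Add(1, Pow(t, 2), Mul(4, t))
Function('U')(r) = Add(Rational(1, 15), Mul(Rational(1, 15), Pow(r, 2)), Mul(Rational(4, 15), r)) (Function('U')(r) = Mul(Add(1, Pow(r, 2), Mul(4, r)), Pow(15, -1)) = Mul(Add(1, Pow(r, 2), Mul(4, r)), Rational(1, 15)) = Add(Rational(1, 15), Mul(Rational(1, 15), Pow(r, 2)), Mul(Rational(4, 15), r)))
Function('x')(S) = Add(Rational(62, 51), S, Pow(S, 2)) (Function('x')(S) = Add(Add(S, Mul(62, Rational(1, 51))), Pow(S, 2)) = Add(Add(S, Rational(62, 51)), Pow(S, 2)) = Add(Add(Rational(62, 51), S), Pow(S, 2)) = Add(Rational(62, 51), S, Pow(S, 2)))
Add(Function('x')(Function('U')(-8)), Function('J')(-37, -81)) = Add(Add(Rational(62, 51), Add(Rational(1, 15), Mul(Rational(1, 15), Pow(-8, 2)), Mul(Rational(4, 15), -8)), Pow(Add(Rational(1, 15), Mul(Rational(1, 15), Pow(-8, 2)), Mul(Rational(4, 15), -8)), 2)), -81) = Add(Add(Rational(62, 51), Add(Rational(1, 15), Mul(Rational(1, 15), 64), Rational(-32, 15)), Pow(Add(Rational(1, 15), Mul(Rational(1, 15), 64), Rational(-32, 15)), 2)), -81) = Add(Add(Rational(62, 51), Add(Rational(1, 15), Rational(64, 15), Rational(-32, 15)), Pow(Add(Rational(1, 15), Rational(64, 15), Rational(-32, 15)), 2)), -81) = Add(Add(Rational(62, 51), Rational(11, 5), Pow(Rational(11, 5), 2)), -81) = Add(Add(Rational(62, 51), Rational(11, 5), Rational(121, 25)), -81) = Add(Rational(10526, 1275), -81) = Rational(-92749, 1275)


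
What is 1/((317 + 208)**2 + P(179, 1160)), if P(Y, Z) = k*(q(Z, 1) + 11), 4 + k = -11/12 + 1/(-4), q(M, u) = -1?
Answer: 3/826720 ≈ 3.6288e-6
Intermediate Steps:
k = -31/6 (k = -4 + (-11/12 + 1/(-4)) = -4 + (-11*1/12 + 1*(-1/4)) = -4 + (-11/12 - 1/4) = -4 - 7/6 = -31/6 ≈ -5.1667)
P(Y, Z) = -155/3 (P(Y, Z) = -31*(-1 + 11)/6 = -31/6*10 = -155/3)
1/((317 + 208)**2 + P(179, 1160)) = 1/((317 + 208)**2 - 155/3) = 1/(525**2 - 155/3) = 1/(275625 - 155/3) = 1/(826720/3) = 3/826720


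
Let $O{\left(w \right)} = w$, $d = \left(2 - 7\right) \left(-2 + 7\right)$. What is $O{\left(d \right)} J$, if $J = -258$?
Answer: $6450$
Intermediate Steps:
$d = -25$ ($d = \left(-5\right) 5 = -25$)
$O{\left(d \right)} J = \left(-25\right) \left(-258\right) = 6450$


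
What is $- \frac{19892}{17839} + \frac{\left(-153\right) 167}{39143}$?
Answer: $- \frac{1234436845}{698271977} \approx -1.7678$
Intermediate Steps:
$- \frac{19892}{17839} + \frac{\left(-153\right) 167}{39143} = \left(-19892\right) \frac{1}{17839} - \frac{25551}{39143} = - \frac{19892}{17839} - \frac{25551}{39143} = - \frac{1234436845}{698271977}$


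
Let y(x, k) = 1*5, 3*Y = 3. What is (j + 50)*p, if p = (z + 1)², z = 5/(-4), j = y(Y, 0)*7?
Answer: 85/16 ≈ 5.3125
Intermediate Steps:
Y = 1 (Y = (⅓)*3 = 1)
y(x, k) = 5
j = 35 (j = 5*7 = 35)
z = -5/4 (z = 5*(-¼) = -5/4 ≈ -1.2500)
p = 1/16 (p = (-5/4 + 1)² = (-¼)² = 1/16 ≈ 0.062500)
(j + 50)*p = (35 + 50)*(1/16) = 85*(1/16) = 85/16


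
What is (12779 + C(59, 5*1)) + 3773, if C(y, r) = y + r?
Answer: 16616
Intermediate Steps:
C(y, r) = r + y
(12779 + C(59, 5*1)) + 3773 = (12779 + (5*1 + 59)) + 3773 = (12779 + (5 + 59)) + 3773 = (12779 + 64) + 3773 = 12843 + 3773 = 16616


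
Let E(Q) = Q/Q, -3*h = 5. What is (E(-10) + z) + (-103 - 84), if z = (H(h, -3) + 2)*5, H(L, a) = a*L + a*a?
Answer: -106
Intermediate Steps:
h = -5/3 (h = -⅓*5 = -5/3 ≈ -1.6667)
H(L, a) = a² + L*a (H(L, a) = L*a + a² = a² + L*a)
E(Q) = 1
z = 80 (z = (-3*(-5/3 - 3) + 2)*5 = (-3*(-14/3) + 2)*5 = (14 + 2)*5 = 16*5 = 80)
(E(-10) + z) + (-103 - 84) = (1 + 80) + (-103 - 84) = 81 - 187 = -106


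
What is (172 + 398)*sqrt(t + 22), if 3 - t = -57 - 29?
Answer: 570*sqrt(111) ≈ 6005.3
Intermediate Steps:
t = 89 (t = 3 - (-57 - 29) = 3 - 1*(-86) = 3 + 86 = 89)
(172 + 398)*sqrt(t + 22) = (172 + 398)*sqrt(89 + 22) = 570*sqrt(111)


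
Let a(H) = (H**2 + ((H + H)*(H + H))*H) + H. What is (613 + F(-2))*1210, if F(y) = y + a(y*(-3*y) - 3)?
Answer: -15341590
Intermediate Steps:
a(H) = H + H**2 + 4*H**3 (a(H) = (H**2 + ((2*H)*(2*H))*H) + H = (H**2 + (4*H**2)*H) + H = (H**2 + 4*H**3) + H = H + H**2 + 4*H**3)
F(y) = y + (-3 - 3*y**2)*(-2 - 3*y**2 + 4*(-3 - 3*y**2)**2) (F(y) = y + (y*(-3*y) - 3)*(1 + (y*(-3*y) - 3) + 4*(y*(-3*y) - 3)**2) = y + (-3*y**2 - 3)*(1 + (-3*y**2 - 3) + 4*(-3*y**2 - 3)**2) = y + (-3 - 3*y**2)*(1 + (-3 - 3*y**2) + 4*(-3 - 3*y**2)**2) = y + (-3 - 3*y**2)*(-2 - 3*y**2 + 4*(-3 - 3*y**2)**2))
(613 + F(-2))*1210 = (613 + (-102 - 2 - 315*(-2)**4 - 309*(-2)**2 - 108*(-2)**6))*1210 = (613 + (-102 - 2 - 315*16 - 309*4 - 108*64))*1210 = (613 + (-102 - 2 - 5040 - 1236 - 6912))*1210 = (613 - 13292)*1210 = -12679*1210 = -15341590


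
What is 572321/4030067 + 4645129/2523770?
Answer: 20164587663813/10170962192590 ≈ 1.9826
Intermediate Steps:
572321/4030067 + 4645129/2523770 = 20164587663813/10170962192590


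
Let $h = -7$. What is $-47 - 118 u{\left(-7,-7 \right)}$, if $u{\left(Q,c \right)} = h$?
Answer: $779$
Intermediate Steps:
$u{\left(Q,c \right)} = -7$
$-47 - 118 u{\left(-7,-7 \right)} = -47 - -826 = -47 + 826 = 779$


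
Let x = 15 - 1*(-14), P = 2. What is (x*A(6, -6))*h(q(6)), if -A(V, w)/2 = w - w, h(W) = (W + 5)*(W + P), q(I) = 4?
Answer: 0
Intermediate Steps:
x = 29 (x = 15 + 14 = 29)
h(W) = (2 + W)*(5 + W) (h(W) = (W + 5)*(W + 2) = (5 + W)*(2 + W) = (2 + W)*(5 + W))
A(V, w) = 0 (A(V, w) = -2*(w - w) = -2*0 = 0)
(x*A(6, -6))*h(q(6)) = (29*0)*(10 + 4² + 7*4) = 0*(10 + 16 + 28) = 0*54 = 0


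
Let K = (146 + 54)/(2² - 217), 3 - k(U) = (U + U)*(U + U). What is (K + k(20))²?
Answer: 115845610321/45369 ≈ 2.5534e+6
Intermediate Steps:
k(U) = 3 - 4*U² (k(U) = 3 - (U + U)*(U + U) = 3 - 2*U*2*U = 3 - 4*U²)
K = -200/213 (K = 200/(4 - 217) = 200/(-213) = 200*(-1/213) = -200/213 ≈ -0.93897)
(K + k(20))² = (-200/213 + (3 - 4*20²))² = (-200/213 + (3 - 4*400))² = (-200/213 + (3 - 1600))² = (-200/213 - 1597)² = (-340361/213)² = 115845610321/45369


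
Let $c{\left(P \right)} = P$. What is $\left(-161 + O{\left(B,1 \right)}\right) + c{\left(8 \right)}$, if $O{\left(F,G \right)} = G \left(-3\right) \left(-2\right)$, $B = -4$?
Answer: $-147$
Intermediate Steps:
$O{\left(F,G \right)} = 6 G$ ($O{\left(F,G \right)} = - 3 G \left(-2\right) = 6 G$)
$\left(-161 + O{\left(B,1 \right)}\right) + c{\left(8 \right)} = \left(-161 + 6 \cdot 1\right) + 8 = \left(-161 + 6\right) + 8 = -155 + 8 = -147$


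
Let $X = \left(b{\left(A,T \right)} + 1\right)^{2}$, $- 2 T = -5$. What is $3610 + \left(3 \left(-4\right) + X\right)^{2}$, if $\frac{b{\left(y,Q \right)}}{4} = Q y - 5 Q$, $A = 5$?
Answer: $3731$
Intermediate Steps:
$T = \frac{5}{2}$ ($T = \left(- \frac{1}{2}\right) \left(-5\right) = \frac{5}{2} \approx 2.5$)
$b{\left(y,Q \right)} = - 20 Q + 4 Q y$ ($b{\left(y,Q \right)} = 4 \left(Q y - 5 Q\right) = 4 \left(- 5 Q + Q y\right) = - 20 Q + 4 Q y$)
$X = 1$ ($X = \left(4 \cdot \frac{5}{2} \left(-5 + 5\right) + 1\right)^{2} = \left(4 \cdot \frac{5}{2} \cdot 0 + 1\right)^{2} = \left(0 + 1\right)^{2} = 1^{2} = 1$)
$3610 + \left(3 \left(-4\right) + X\right)^{2} = 3610 + \left(3 \left(-4\right) + 1\right)^{2} = 3610 + \left(-12 + 1\right)^{2} = 3610 + \left(-11\right)^{2} = 3610 + 121 = 3731$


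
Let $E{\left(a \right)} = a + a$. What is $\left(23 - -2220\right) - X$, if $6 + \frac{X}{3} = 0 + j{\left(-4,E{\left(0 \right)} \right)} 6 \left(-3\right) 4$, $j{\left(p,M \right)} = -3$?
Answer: $1613$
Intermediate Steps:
$E{\left(a \right)} = 2 a$
$X = 630$ ($X = -18 + 3 \left(0 - 3 \cdot 6 \left(-3\right) 4\right) = -18 + 3 \left(0 - 3 \left(\left(-18\right) 4\right)\right) = -18 + 3 \left(0 - -216\right) = -18 + 3 \left(0 + 216\right) = -18 + 3 \cdot 216 = -18 + 648 = 630$)
$\left(23 - -2220\right) - X = \left(23 - -2220\right) - 630 = \left(23 + 2220\right) - 630 = 2243 - 630 = 1613$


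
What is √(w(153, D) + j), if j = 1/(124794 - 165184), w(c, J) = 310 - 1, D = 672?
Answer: √504087758510/40390 ≈ 17.578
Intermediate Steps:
w(c, J) = 309
j = -1/40390 (j = 1/(-40390) = -1/40390 ≈ -2.4759e-5)
√(w(153, D) + j) = √(309 - 1/40390) = √(12480509/40390) = √504087758510/40390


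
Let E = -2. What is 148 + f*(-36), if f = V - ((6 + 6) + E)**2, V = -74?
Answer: 6412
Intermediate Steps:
f = -174 (f = -74 - ((6 + 6) - 2)**2 = -74 - (12 - 2)**2 = -74 - 1*10**2 = -74 - 1*100 = -74 - 100 = -174)
148 + f*(-36) = 148 - 174*(-36) = 148 + 6264 = 6412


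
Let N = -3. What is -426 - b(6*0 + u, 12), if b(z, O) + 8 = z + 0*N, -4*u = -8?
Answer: -420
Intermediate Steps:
u = 2 (u = -1/4*(-8) = 2)
b(z, O) = -8 + z (b(z, O) = -8 + (z + 0*(-3)) = -8 + (z + 0) = -8 + z)
-426 - b(6*0 + u, 12) = -426 - (-8 + (6*0 + 2)) = -426 - (-8 + (0 + 2)) = -426 - (-8 + 2) = -426 - 1*(-6) = -426 + 6 = -420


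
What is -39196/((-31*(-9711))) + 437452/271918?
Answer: 60516444802/40929233319 ≈ 1.4786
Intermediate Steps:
-39196/((-31*(-9711))) + 437452/271918 = -39196/301041 + 437452*(1/271918) = -39196*1/301041 + 218726/135959 = -39196/301041 + 218726/135959 = 60516444802/40929233319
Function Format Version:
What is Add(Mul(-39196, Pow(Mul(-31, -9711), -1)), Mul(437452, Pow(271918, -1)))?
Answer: Rational(60516444802, 40929233319) ≈ 1.4786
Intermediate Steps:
Add(Mul(-39196, Pow(Mul(-31, -9711), -1)), Mul(437452, Pow(271918, -1))) = Add(Mul(-39196, Pow(301041, -1)), Mul(437452, Rational(1, 271918))) = Add(Mul(-39196, Rational(1, 301041)), Rational(218726, 135959)) = Add(Rational(-39196, 301041), Rational(218726, 135959)) = Rational(60516444802, 40929233319)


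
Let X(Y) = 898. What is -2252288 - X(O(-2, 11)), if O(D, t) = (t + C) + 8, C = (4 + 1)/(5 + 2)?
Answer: -2253186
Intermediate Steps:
C = 5/7 ≈ 0.71429
O(D, t) = 61/7 + t (O(D, t) = (t + 5/7) + 8 = (5/7 + t) + 8 = 61/7 + t)
-2252288 - X(O(-2, 11)) = -2252288 - 1*898 = -2252288 - 898 = -2253186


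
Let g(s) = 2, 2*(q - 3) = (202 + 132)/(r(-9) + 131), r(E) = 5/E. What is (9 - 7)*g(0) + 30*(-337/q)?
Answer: -789936/335 ≈ -2358.0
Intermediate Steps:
q = 5025/1174 (q = 3 + ((202 + 132)/(5/(-9) + 131))/2 = 3 + (334/(5*(-⅑) + 131))/2 = 3 + (334/(-5/9 + 131))/2 = 3 + (334/(1174/9))/2 = 3 + (334*(9/1174))/2 = 3 + (½)*(1503/587) = 3 + 1503/1174 = 5025/1174 ≈ 4.2802)
(9 - 7)*g(0) + 30*(-337/q) = (9 - 7)*2 + 30*(-337/5025/1174) = 2*2 + 30*(-337*1174/5025) = 4 + 30*(-395638/5025) = 4 - 791276/335 = -789936/335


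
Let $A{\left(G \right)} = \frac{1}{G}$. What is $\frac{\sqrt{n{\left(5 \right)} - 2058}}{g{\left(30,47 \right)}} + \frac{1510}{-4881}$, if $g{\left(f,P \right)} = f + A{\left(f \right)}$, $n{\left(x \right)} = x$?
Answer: $- \frac{1510}{4881} + \frac{30 i \sqrt{2053}}{901} \approx -0.30936 + 1.5087 i$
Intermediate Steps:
$g{\left(f,P \right)} = f + \frac{1}{f}$
$\frac{\sqrt{n{\left(5 \right)} - 2058}}{g{\left(30,47 \right)}} + \frac{1510}{-4881} = \frac{\sqrt{5 - 2058}}{30 + \frac{1}{30}} + \frac{1510}{-4881} = \frac{\sqrt{-2053}}{30 + \frac{1}{30}} + 1510 \left(- \frac{1}{4881}\right) = \frac{i \sqrt{2053}}{\frac{901}{30}} - \frac{1510}{4881} = i \sqrt{2053} \cdot \frac{30}{901} - \frac{1510}{4881} = \frac{30 i \sqrt{2053}}{901} - \frac{1510}{4881} = - \frac{1510}{4881} + \frac{30 i \sqrt{2053}}{901}$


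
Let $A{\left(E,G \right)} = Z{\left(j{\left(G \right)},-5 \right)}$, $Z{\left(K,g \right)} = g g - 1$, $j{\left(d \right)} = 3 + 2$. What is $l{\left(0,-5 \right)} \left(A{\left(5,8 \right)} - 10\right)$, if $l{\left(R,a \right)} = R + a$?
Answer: $-70$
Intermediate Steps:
$j{\left(d \right)} = 5$
$Z{\left(K,g \right)} = -1 + g^{2}$ ($Z{\left(K,g \right)} = g^{2} - 1 = -1 + g^{2}$)
$A{\left(E,G \right)} = 24$ ($A{\left(E,G \right)} = -1 + \left(-5\right)^{2} = -1 + 25 = 24$)
$l{\left(0,-5 \right)} \left(A{\left(5,8 \right)} - 10\right) = \left(0 - 5\right) \left(24 - 10\right) = \left(-5\right) 14 = -70$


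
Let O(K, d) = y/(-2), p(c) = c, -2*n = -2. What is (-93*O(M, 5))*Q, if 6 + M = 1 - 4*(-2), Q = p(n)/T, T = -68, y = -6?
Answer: 279/68 ≈ 4.1029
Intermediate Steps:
n = 1 (n = -1/2*(-2) = 1)
Q = -1/68 (Q = 1/(-68) = 1*(-1/68) = -1/68 ≈ -0.014706)
M = 3 (M = -6 + (1 - 4*(-2)) = -6 + (1 + 8) = -6 + 9 = 3)
O(K, d) = 3 (O(K, d) = -6/(-2) = -6*(-1/2) = 3)
(-93*O(M, 5))*Q = -93*3*(-1/68) = -279*(-1/68) = 279/68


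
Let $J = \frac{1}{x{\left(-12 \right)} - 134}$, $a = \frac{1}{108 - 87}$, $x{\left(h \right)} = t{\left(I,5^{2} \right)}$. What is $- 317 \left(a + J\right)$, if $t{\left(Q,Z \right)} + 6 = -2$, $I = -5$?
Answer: $- \frac{38357}{2982} \approx -12.863$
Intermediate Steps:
$t{\left(Q,Z \right)} = -8$ ($t{\left(Q,Z \right)} = -6 - 2 = -8$)
$x{\left(h \right)} = -8$
$a = \frac{1}{21} \approx 0.047619$
$J = - \frac{1}{142}$ ($J = \frac{1}{-8 - 134} = \frac{1}{-142} = - \frac{1}{142} \approx -0.0070423$)
$- 317 \left(a + J\right) = - 317 \left(\frac{1}{21} - \frac{1}{142}\right) = \left(-317\right) \frac{121}{2982} = - \frac{38357}{2982}$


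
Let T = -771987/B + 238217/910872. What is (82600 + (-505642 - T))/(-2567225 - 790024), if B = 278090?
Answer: 53578880357015513/425202962531792760 ≈ 0.12601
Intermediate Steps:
T = -318467788567/126652197240 (T = -771987/278090 + 238217/910872 = -318467788567/126652197240 ≈ -2.5145)
(82600 + (-505642 - T))/(-2567225 - 790024) = (82600 + (-505642 - 1*(-318467788567/126652197240)))/(-2567225 - 790024) = (82600 + (-505642 + 318467788567/126652197240))/(-3357249) = (82600 - 64040351849039513/126652197240)*(-1/3357249) = -53578880357015513/126652197240*(-1/3357249) = 53578880357015513/425202962531792760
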